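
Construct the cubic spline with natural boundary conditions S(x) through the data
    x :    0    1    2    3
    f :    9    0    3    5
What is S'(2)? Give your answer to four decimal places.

Put m_i = S'' at the i-th knot. Here h = (1, 1, 1) and Δ = (-9, 3, 2), so the interior equations h_(i-1)·m_(i-1) + 2(h_(i-1)+h_i)·m_i + h_i·m_(i+1) = 6(Δ_i − Δ_(i-1)) read
  1·m_0 + 4·m_1 + 1·m_2 = 6(Δ_1 - Δ_0) = 72
  1·m_1 + 4·m_2 + 1·m_3 = 6(Δ_2 - Δ_1) = -6
Natural end conditions: m_0 = m_3 = 0.
Forward elimination and back-substitution give m_0 = 0, m_1 = 98/5, m_2 = -32/5, m_3 = 0.
On [2, 3], S'(x) = b_2 + 2c_2·(x - 2) + 3d_2·(x - 2)² with b_2 = Δ_2 - h_2(2m_2 + m_3)/6 = 62/15, c_2 = m_2/2 = -16/5, d_2 = (m_3 - m_2)/(6h_2) = 16/15. So S'(2) = 62/15.

4.1333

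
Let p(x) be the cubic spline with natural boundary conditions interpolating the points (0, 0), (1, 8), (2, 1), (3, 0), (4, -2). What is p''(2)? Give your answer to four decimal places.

Let σ_i = p''(x_i). Step sizes h_i = 1, 1, 1, 1; slopes of the chords Δ_i = (y_(i+1) - y_i)/h_i = 8, -7, -1, -2.
  1·σ_0 + 4·σ_1 + 1·σ_2 = 6(Δ_1 - Δ_0) = -90
  1·σ_1 + 4·σ_2 + 1·σ_3 = 6(Δ_2 - Δ_1) = 36
  1·σ_2 + 4·σ_3 + 1·σ_4 = 6(Δ_3 - Δ_2) = -6
Natural end conditions: σ_0 = σ_4 = 0.
Solving: σ_0 = 0, σ_1 = -375/14, σ_2 = 120/7, σ_3 = -81/14, σ_4 = 0.

17.1429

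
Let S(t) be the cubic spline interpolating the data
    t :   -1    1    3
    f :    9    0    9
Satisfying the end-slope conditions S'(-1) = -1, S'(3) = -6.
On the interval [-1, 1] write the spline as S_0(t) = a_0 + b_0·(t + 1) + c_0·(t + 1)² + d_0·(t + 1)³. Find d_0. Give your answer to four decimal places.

Let σ_i = S''(x_i). Step sizes h_i = 2, 2; slopes of the chords Δ_i = (y_(i+1) - y_i)/h_i = -9/2, 9/2.
  2·σ_0 + 8·σ_1 + 2·σ_2 = 6(Δ_1 - Δ_0) = 54
Clamped end conditions give two more equations: 2h_0·σ_0 + h_0·σ_1 = 6(Δ_0 - S'(-1)) = -21 and h_1·σ_1 + 2h_1·σ_2 = 6(S'(3) - Δ_1) = -63.
Hence σ_0 = -53/4, σ_1 = 16, σ_2 = -95/4.
On [-1, 1], with S_0(t) = a_0 + b_0·(t + 1) + c_0·(t + 1)² + d_0·(t + 1)³: c_0 = σ_0/2 = -53/8, d_0 = (σ_1 - σ_0)/(6h_0) = 39/16, b_0 = Δ_0 - h_0(2σ_0 + σ_1)/6 = -1.

2.4375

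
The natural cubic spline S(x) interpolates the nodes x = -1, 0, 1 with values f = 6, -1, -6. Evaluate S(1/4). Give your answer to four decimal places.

Let M_i = S''(x_i). Step sizes h_i = 1, 1; slopes of the chords Δ_i = (y_(i+1) - y_i)/h_i = -7, -5.
  1·M_0 + 4·M_1 + 1·M_2 = 6(Δ_1 - Δ_0) = 12
Natural end conditions: M_0 = M_2 = 0.
Hence M_0 = 0, M_1 = 3, M_2 = 0.
On [0, 1], S(x) = -1 - 6·x + 3/2·x² - 1/2·x³.
With x = 1/4: S(1/4) = -309/128.

-2.4141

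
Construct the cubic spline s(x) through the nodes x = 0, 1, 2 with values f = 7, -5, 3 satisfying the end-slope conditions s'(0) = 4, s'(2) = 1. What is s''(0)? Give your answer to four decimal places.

-79.5000

With m_i denoting the second derivative at x_i, h_i = 1, 1, and Δ_i = (y_(i+1) − y_i)/h_i = -12, 8:
  1·m_0 + 4·m_1 + 1·m_2 = 6(Δ_1 - Δ_0) = 120
Clamped end conditions give two more equations: 2h_0·m_0 + h_0·m_1 = 6(Δ_0 - s'(0)) = -96 and h_1·m_1 + 2h_1·m_2 = 6(s'(2) - Δ_1) = -42.
Forward elimination and back-substitution give m_0 = -159/2, m_1 = 63, m_2 = -105/2.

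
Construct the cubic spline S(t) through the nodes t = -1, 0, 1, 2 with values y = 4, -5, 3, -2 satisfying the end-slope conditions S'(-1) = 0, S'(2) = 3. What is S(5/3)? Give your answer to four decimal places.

-1.0148

Write σ_i for S''(x_i). With h_i = 1, 1, 1 and divided differences Δ_i = -9, 8, -5, the continuity of S' gives the tridiagonal system
  1·σ_0 + 4·σ_1 + 1·σ_2 = 6(Δ_1 - Δ_0) = 102
  1·σ_1 + 4·σ_2 + 1·σ_3 = 6(Δ_2 - Δ_1) = -78
Clamped end conditions give two more equations: 2h_0·σ_0 + h_0·σ_1 = 6(Δ_0 - S'(-1)) = -54 and h_2·σ_2 + 2h_2·σ_3 = 6(S'(2) - Δ_2) = 48.
Solving: σ_0 = -258/5, σ_1 = 246/5, σ_2 = -216/5, σ_3 = 228/5.
On [1, 2], S(t) = 3 + 9/5·(t - 1) - 108/5·(t - 1)² + 74/5·(t - 1)³.
With (t - 1) = 2/3: S(5/3) = -137/135.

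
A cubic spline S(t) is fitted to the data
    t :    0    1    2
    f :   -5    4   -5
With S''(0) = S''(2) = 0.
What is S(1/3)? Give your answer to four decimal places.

-0.6667

Write M_i for S''(x_i). With h_i = 1, 1 and divided differences Δ_i = 9, -9, the continuity of S' gives the tridiagonal system
  1·M_0 + 4·M_1 + 1·M_2 = 6(Δ_1 - Δ_0) = -108
Natural end conditions: M_0 = M_2 = 0.
Hence M_0 = 0, M_1 = -27, M_2 = 0.
On [0, 1], S(t) = -5 + 27/2·t + 0·t² - 9/2·t³.
With t = 1/3: S(1/3) = -2/3.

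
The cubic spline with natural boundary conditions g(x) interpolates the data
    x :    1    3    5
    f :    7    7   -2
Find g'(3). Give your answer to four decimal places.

-2.2500

Let m_i = g''(x_i). Step sizes h_i = 2, 2; slopes of the chords Δ_i = (y_(i+1) - y_i)/h_i = 0, -9/2.
  2·m_0 + 8·m_1 + 2·m_2 = 6(Δ_1 - Δ_0) = -27
Natural end conditions: m_0 = m_2 = 0.
Solving: m_0 = 0, m_1 = -27/8, m_2 = 0.
On [3, 5], g'(x) = b_1 + 2c_1·(x - 3) + 3d_1·(x - 3)² with b_1 = Δ_1 - h_1(2m_1 + m_2)/6 = -9/4, c_1 = m_1/2 = -27/16, d_1 = (m_2 - m_1)/(6h_1) = 9/32. So g'(3) = -9/4.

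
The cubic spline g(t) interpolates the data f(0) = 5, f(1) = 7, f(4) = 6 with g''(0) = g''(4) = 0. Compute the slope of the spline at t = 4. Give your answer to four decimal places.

Put σ_i = g'' at the i-th knot. Here h = (1, 3) and Δ = (2, -1/3), so the interior equations h_(i-1)·σ_(i-1) + 2(h_(i-1)+h_i)·σ_i + h_i·σ_(i+1) = 6(Δ_i − Δ_(i-1)) read
  1·σ_0 + 8·σ_1 + 3·σ_2 = 6(Δ_1 - Δ_0) = -14
Natural end conditions: σ_0 = σ_2 = 0.
Solving: σ_0 = 0, σ_1 = -7/4, σ_2 = 0.
On [1, 4], g'(t) = b_1 + 2c_1·(t - 1) + 3d_1·(t - 1)² with b_1 = Δ_1 - h_1(2σ_1 + σ_2)/6 = 17/12, c_1 = σ_1/2 = -7/8, d_1 = (σ_2 - σ_1)/(6h_1) = 7/72. So g'(4) = -29/24.

-1.2083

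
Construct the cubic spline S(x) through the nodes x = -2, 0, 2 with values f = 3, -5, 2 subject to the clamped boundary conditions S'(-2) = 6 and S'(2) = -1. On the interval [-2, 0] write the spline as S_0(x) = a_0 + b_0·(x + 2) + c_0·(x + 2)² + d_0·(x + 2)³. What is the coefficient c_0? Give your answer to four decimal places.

Let M_i = S''(x_i). Step sizes h_i = 2, 2; slopes of the chords Δ_i = (y_(i+1) - y_i)/h_i = -4, 7/2.
  2·M_0 + 8·M_1 + 2·M_2 = 6(Δ_1 - Δ_0) = 45
Clamped end conditions give two more equations: 2h_0·M_0 + h_0·M_1 = 6(Δ_0 - S'(-2)) = -60 and h_1·M_1 + 2h_1·M_2 = 6(S'(2) - Δ_1) = -27.
Forward elimination and back-substitution give M_0 = -179/8, M_1 = 59/4, M_2 = -113/8.
On [-2, 0], with S_0(x) = a_0 + b_0·(x + 2) + c_0·(x + 2)² + d_0·(x + 2)³: c_0 = M_0/2 = -179/16, d_0 = (M_1 - M_0)/(6h_0) = 99/32, b_0 = Δ_0 - h_0(2M_0 + M_1)/6 = 6.

-11.1875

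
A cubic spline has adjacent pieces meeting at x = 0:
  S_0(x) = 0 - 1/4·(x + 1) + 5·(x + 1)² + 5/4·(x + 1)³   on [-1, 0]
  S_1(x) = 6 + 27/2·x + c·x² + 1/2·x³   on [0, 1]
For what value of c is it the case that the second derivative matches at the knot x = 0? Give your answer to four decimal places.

8.7500

S_0''(x) = 10 + 15/2·(x + 1), so S_0''(0) = 35/2. On the right, S_1''(0) = 2c, so c = 35/4.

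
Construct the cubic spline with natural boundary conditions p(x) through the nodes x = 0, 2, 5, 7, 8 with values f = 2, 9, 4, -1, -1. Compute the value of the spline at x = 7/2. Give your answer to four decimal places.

8.2764

Put M_i = p'' at the i-th knot. Here h = (2, 3, 2, 1) and Δ = (7/2, -5/3, -5/2, 0), so the interior equations h_(i-1)·M_(i-1) + 2(h_(i-1)+h_i)·M_i + h_i·M_(i+1) = 6(Δ_i − Δ_(i-1)) read
  2·M_0 + 10·M_1 + 3·M_2 = 6(Δ_1 - Δ_0) = -31
  3·M_1 + 10·M_2 + 2·M_3 = 6(Δ_2 - Δ_1) = -5
  2·M_2 + 6·M_3 + 1·M_4 = 6(Δ_3 - Δ_2) = 15
Natural end conditions: M_0 = M_4 = 0.
Solving: M_0 = 0, M_1 = -778/253, M_2 = -21/253, M_3 = 1279/506, M_4 = 0.
On [2, 5], p(x) = 9 + 2201/1518·(x - 2) - 389/253·(x - 2)² + 757/4554·(x - 2)³.
With (x - 2) = 3/2: p(7/2) = 33503/4048.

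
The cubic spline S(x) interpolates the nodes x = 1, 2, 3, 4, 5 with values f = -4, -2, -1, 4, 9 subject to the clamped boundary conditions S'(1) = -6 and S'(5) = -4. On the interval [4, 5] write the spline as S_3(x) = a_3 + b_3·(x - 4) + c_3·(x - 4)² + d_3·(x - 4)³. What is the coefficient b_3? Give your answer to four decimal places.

With M_i denoting the second derivative at x_i, h_i = 1, 1, 1, 1, and Δ_i = (y_(i+1) − y_i)/h_i = 2, 1, 5, 5:
  1·M_0 + 4·M_1 + 1·M_2 = 6(Δ_1 - Δ_0) = -6
  1·M_1 + 4·M_2 + 1·M_3 = 6(Δ_2 - Δ_1) = 24
  1·M_2 + 4·M_3 + 1·M_4 = 6(Δ_3 - Δ_2) = 0
Clamped end conditions give two more equations: 2h_0·M_0 + h_0·M_1 = 6(Δ_0 - S'(1)) = 48 and h_3·M_3 + 2h_3·M_4 = 6(S'(5) - Δ_3) = -54.
Solving the tridiagonal system: M_0 = 821/28, M_1 = -149/14, M_2 = 29/4, M_3 = 79/14, M_4 = -835/28.
On [4, 5], with S_3(x) = a_3 + b_3·(x - 4) + c_3·(x - 4)² + d_3·(x - 4)³: c_3 = M_3/2 = 79/28, d_3 = (M_4 - M_3)/(6h_3) = -331/56, b_3 = Δ_3 - h_3(2M_3 + M_4)/6 = 453/56.

8.0893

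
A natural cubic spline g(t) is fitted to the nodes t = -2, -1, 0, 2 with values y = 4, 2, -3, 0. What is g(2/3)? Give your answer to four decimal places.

Put m_i = g'' at the i-th knot. Here h = (1, 1, 2) and Δ = (-2, -5, 3/2), so the interior equations h_(i-1)·m_(i-1) + 2(h_(i-1)+h_i)·m_i + h_i·m_(i+1) = 6(Δ_i − Δ_(i-1)) read
  1·m_0 + 4·m_1 + 1·m_2 = 6(Δ_1 - Δ_0) = -18
  1·m_1 + 6·m_2 + 2·m_3 = 6(Δ_2 - Δ_1) = 39
Natural end conditions: m_0 = m_3 = 0.
Hence m_0 = 0, m_1 = -147/23, m_2 = 174/23, m_3 = 0.
On [0, 2], g(t) = -3 - 163/46·t + 87/23·t² - 29/46·t³.
With t = 2/3: g(2/3) = -2402/621.

-3.8680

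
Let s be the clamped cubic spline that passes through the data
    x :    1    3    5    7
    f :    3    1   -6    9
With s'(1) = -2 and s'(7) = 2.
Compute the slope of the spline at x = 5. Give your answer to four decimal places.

3.4333

Let M_i = s''(x_i). Step sizes h_i = 2, 2, 2; slopes of the chords Δ_i = (y_(i+1) - y_i)/h_i = -1, -7/2, 15/2.
  2·M_0 + 8·M_1 + 2·M_2 = 6(Δ_1 - Δ_0) = -15
  2·M_1 + 8·M_2 + 2·M_3 = 6(Δ_2 - Δ_1) = 66
Clamped end conditions give two more equations: 2h_0·M_0 + h_0·M_1 = 6(Δ_0 - s'(1)) = 6 and h_2·M_2 + 2h_2·M_3 = 6(s'(7) - Δ_2) = -33.
Forward elimination and back-substitution give M_0 = 71/15, M_1 = -97/15, M_2 = 409/30, M_3 = -226/15.
On [5, 7], s'(x) = b_2 + 2c_2·(x - 5) + 3d_2·(x - 5)² with b_2 = Δ_2 - h_2(2M_2 + M_3)/6 = 103/30, c_2 = M_2/2 = 409/60, d_2 = (M_3 - M_2)/(6h_2) = -287/120. So s'(5) = 103/30.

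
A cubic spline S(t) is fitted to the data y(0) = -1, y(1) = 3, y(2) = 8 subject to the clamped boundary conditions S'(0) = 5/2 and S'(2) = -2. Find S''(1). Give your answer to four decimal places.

7.5000

Let M_i = S''(x_i). Step sizes h_i = 1, 1; slopes of the chords Δ_i = (y_(i+1) - y_i)/h_i = 4, 5.
  1·M_0 + 4·M_1 + 1·M_2 = 6(Δ_1 - Δ_0) = 6
Clamped end conditions give two more equations: 2h_0·M_0 + h_0·M_1 = 6(Δ_0 - S'(0)) = 9 and h_1·M_1 + 2h_1·M_2 = 6(S'(2) - Δ_1) = -42.
Solving the tridiagonal system: M_0 = 3/4, M_1 = 15/2, M_2 = -99/4.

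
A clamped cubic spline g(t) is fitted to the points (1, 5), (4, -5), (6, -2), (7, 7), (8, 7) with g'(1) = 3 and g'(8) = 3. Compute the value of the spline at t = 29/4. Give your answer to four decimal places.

7.3803

Let m_i = g''(x_i). Step sizes h_i = 3, 2, 1, 1; slopes of the chords Δ_i = (y_(i+1) - y_i)/h_i = -10/3, 3/2, 9, 0.
  3·m_0 + 10·m_1 + 2·m_2 = 6(Δ_1 - Δ_0) = 29
  2·m_1 + 6·m_2 + 1·m_3 = 6(Δ_2 - Δ_1) = 45
  1·m_2 + 4·m_3 + 1·m_4 = 6(Δ_3 - Δ_2) = -54
Clamped end conditions give two more equations: 2h_0·m_0 + h_0·m_1 = 6(Δ_0 - g'(1)) = -38 and h_3·m_3 + 2h_3·m_4 = 6(g'(8) - Δ_3) = 18.
Forward elimination and back-substitution give m_0 = -2495/312, m_1 = 173/52, m_2 = 2051/208, m_3 = -2165/104, m_4 = 4037/208.
On [7, 8], g(t) = 7 + 1541/416·(t - 7) - 2165/208·(t - 7)² + 2789/416·(t - 7)³.
With (t - 7) = 1/4: g(29/4) = 196493/26624.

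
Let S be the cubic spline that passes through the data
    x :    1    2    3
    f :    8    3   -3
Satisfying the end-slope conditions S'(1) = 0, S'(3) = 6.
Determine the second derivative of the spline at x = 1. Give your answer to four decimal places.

-10.5000

Write σ_i for S''(x_i). With h_i = 1, 1 and divided differences Δ_i = -5, -6, the continuity of S' gives the tridiagonal system
  1·σ_0 + 4·σ_1 + 1·σ_2 = 6(Δ_1 - Δ_0) = -6
Clamped end conditions give two more equations: 2h_0·σ_0 + h_0·σ_1 = 6(Δ_0 - S'(1)) = -30 and h_1·σ_1 + 2h_1·σ_2 = 6(S'(3) - Δ_1) = 72.
Solving the tridiagonal system: σ_0 = -21/2, σ_1 = -9, σ_2 = 81/2.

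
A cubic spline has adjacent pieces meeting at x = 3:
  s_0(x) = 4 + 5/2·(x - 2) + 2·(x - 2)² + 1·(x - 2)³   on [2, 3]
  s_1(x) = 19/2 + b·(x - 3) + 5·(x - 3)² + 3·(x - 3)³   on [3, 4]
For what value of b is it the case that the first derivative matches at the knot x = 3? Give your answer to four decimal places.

9.5000

s_0'(x) = 5/2 + 4·(x - 2) + 3·(x - 2)², so s_0'(3) = 19/2. On the right, s_1'(3) = b, so b = 19/2.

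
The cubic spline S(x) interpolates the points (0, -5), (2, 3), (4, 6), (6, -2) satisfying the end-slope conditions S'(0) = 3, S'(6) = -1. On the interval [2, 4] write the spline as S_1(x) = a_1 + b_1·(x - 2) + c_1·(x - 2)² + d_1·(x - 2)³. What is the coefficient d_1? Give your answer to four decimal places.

-0.4000

Write σ_i for S''(x_i). With h_i = 2, 2, 2 and divided differences Δ_i = 4, 3/2, -4, the continuity of S' gives the tridiagonal system
  2·σ_0 + 8·σ_1 + 2·σ_2 = 6(Δ_1 - Δ_0) = -15
  2·σ_1 + 8·σ_2 + 2·σ_3 = 6(Δ_2 - Δ_1) = -33
Clamped end conditions give two more equations: 2h_0·σ_0 + h_0·σ_1 = 6(Δ_0 - S'(0)) = 6 and h_2·σ_2 + 2h_2·σ_3 = 6(S'(6) - Δ_2) = 18.
Solving: σ_0 = 59/30, σ_1 = -14/15, σ_2 = -86/15, σ_3 = 221/30.
On [2, 4], with S_1(x) = a_1 + b_1·(x - 2) + c_1·(x - 2)² + d_1·(x - 2)³: c_1 = σ_1/2 = -7/15, d_1 = (σ_2 - σ_1)/(6h_1) = -2/5, b_1 = Δ_1 - h_1(2σ_1 + σ_2)/6 = 121/30.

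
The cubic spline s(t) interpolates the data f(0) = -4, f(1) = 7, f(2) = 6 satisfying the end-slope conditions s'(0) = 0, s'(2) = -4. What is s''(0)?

Let σ_i = s''(x_i). Step sizes h_i = 1, 1; slopes of the chords Δ_i = (y_(i+1) - y_i)/h_i = 11, -1.
  1·σ_0 + 4·σ_1 + 1·σ_2 = 6(Δ_1 - Δ_0) = -72
Clamped end conditions give two more equations: 2h_0·σ_0 + h_0·σ_1 = 6(Δ_0 - s'(0)) = 66 and h_1·σ_1 + 2h_1·σ_2 = 6(s'(2) - Δ_1) = -18.
Solving the tridiagonal system: σ_0 = 49, σ_1 = -32, σ_2 = 7.

49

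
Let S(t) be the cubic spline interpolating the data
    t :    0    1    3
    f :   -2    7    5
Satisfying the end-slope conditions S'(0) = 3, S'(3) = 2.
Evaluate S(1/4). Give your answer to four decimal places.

With m_i denoting the second derivative at x_i, h_i = 1, 2, and Δ_i = (y_(i+1) − y_i)/h_i = 9, -1:
  1·m_0 + 6·m_1 + 2·m_2 = 6(Δ_1 - Δ_0) = -60
Clamped end conditions give two more equations: 2h_0·m_0 + h_0·m_1 = 6(Δ_0 - S'(0)) = 36 and h_1·m_1 + 2h_1·m_2 = 6(S'(3) - Δ_1) = 18.
Solving the tridiagonal system: m_0 = 83/3, m_1 = -58/3, m_2 = 85/6.
On [0, 1], S(t) = -2 + 3·t + 83/6·t² - 47/6·t³.
With t = 1/4: S(1/4) = -65/128.

-0.5078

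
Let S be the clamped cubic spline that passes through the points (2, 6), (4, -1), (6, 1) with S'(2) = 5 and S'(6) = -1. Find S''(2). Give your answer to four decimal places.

-17.6250

Put M_i = S'' at the i-th knot. Here h = (2, 2) and Δ = (-7/2, 1), so the interior equations h_(i-1)·M_(i-1) + 2(h_(i-1)+h_i)·M_i + h_i·M_(i+1) = 6(Δ_i − Δ_(i-1)) read
  2·M_0 + 8·M_1 + 2·M_2 = 6(Δ_1 - Δ_0) = 27
Clamped end conditions give two more equations: 2h_0·M_0 + h_0·M_1 = 6(Δ_0 - S'(2)) = -51 and h_1·M_1 + 2h_1·M_2 = 6(S'(6) - Δ_1) = -12.
Hence M_0 = -141/8, M_1 = 39/4, M_2 = -63/8.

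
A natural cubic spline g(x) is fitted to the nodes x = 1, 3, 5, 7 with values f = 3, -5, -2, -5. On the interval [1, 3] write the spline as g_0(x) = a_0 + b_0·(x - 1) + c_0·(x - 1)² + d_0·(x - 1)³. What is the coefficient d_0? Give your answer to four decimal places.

Let M_i = g''(x_i). Step sizes h_i = 2, 2, 2; slopes of the chords Δ_i = (y_(i+1) - y_i)/h_i = -4, 3/2, -3/2.
  2·M_0 + 8·M_1 + 2·M_2 = 6(Δ_1 - Δ_0) = 33
  2·M_1 + 8·M_2 + 2·M_3 = 6(Δ_2 - Δ_1) = -18
Natural end conditions: M_0 = M_3 = 0.
Forward elimination and back-substitution give M_0 = 0, M_1 = 5, M_2 = -7/2, M_3 = 0.
On [1, 3], with g_0(x) = a_0 + b_0·(x - 1) + c_0·(x - 1)² + d_0·(x - 1)³: c_0 = M_0/2 = 0, d_0 = (M_1 - M_0)/(6h_0) = 5/12, b_0 = Δ_0 - h_0(2M_0 + M_1)/6 = -17/3.

0.4167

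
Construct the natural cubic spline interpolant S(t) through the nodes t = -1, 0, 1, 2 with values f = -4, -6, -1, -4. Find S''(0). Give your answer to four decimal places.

Write M_i for S''(x_i). With h_i = 1, 1, 1 and divided differences Δ_i = -2, 5, -3, the continuity of S' gives the tridiagonal system
  1·M_0 + 4·M_1 + 1·M_2 = 6(Δ_1 - Δ_0) = 42
  1·M_1 + 4·M_2 + 1·M_3 = 6(Δ_2 - Δ_1) = -48
Natural end conditions: M_0 = M_3 = 0.
Hence M_0 = 0, M_1 = 72/5, M_2 = -78/5, M_3 = 0.

14.4000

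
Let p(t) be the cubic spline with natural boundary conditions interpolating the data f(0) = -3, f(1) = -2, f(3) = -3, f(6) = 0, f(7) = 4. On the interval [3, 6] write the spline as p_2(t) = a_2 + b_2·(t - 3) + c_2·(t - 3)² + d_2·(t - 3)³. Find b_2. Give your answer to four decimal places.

-0.6447

Let σ_i = p''(x_i). Step sizes h_i = 1, 2, 3, 1; slopes of the chords Δ_i = (y_(i+1) - y_i)/h_i = 1, -1/2, 1, 4.
  1·σ_0 + 6·σ_1 + 2·σ_2 = 6(Δ_1 - Δ_0) = -9
  2·σ_1 + 10·σ_2 + 3·σ_3 = 6(Δ_2 - Δ_1) = 9
  3·σ_2 + 8·σ_3 + 1·σ_4 = 6(Δ_3 - Δ_2) = 18
Natural end conditions: σ_0 = σ_4 = 0.
Forward elimination and back-substitution give σ_0 = 0, σ_1 = -675/394, σ_2 = 126/197, σ_3 = 396/197, σ_4 = 0.
On [3, 6], with p_2(t) = a_2 + b_2·(t - 3) + c_2·(t - 3)² + d_2·(t - 3)³: c_2 = σ_2/2 = 63/197, d_2 = (σ_3 - σ_2)/(6h_2) = 15/197, b_2 = Δ_2 - h_2(2σ_2 + σ_3)/6 = -127/197.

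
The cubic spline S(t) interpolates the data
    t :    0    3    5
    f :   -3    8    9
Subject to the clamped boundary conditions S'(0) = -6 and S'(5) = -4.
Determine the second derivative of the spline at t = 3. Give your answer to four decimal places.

-4.6000

With M_i denoting the second derivative at x_i, h_i = 3, 2, and Δ_i = (y_(i+1) − y_i)/h_i = 11/3, 1/2:
  3·M_0 + 10·M_1 + 2·M_2 = 6(Δ_1 - Δ_0) = -19
Clamped end conditions give two more equations: 2h_0·M_0 + h_0·M_1 = 6(Δ_0 - S'(0)) = 58 and h_1·M_1 + 2h_1·M_2 = 6(S'(5) - Δ_1) = -27.
Forward elimination and back-substitution give M_0 = 359/30, M_1 = -23/5, M_2 = -89/20.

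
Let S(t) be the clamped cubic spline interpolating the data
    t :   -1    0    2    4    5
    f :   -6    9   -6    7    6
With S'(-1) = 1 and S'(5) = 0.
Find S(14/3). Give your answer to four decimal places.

6.4804

With M_i denoting the second derivative at x_i, h_i = 1, 2, 2, 1, and Δ_i = (y_(i+1) − y_i)/h_i = 15, -15/2, 13/2, -1:
  1·M_0 + 6·M_1 + 2·M_2 = 6(Δ_1 - Δ_0) = -135
  2·M_1 + 8·M_2 + 2·M_3 = 6(Δ_2 - Δ_1) = 84
  2·M_2 + 6·M_3 + 1·M_4 = 6(Δ_3 - Δ_2) = -45
Clamped end conditions give two more equations: 2h_0·M_0 + h_0·M_1 = 6(Δ_0 - S'(-1)) = 84 and h_3·M_3 + 2h_3·M_4 = 6(S'(5) - Δ_3) = 6.
Solving: M_0 = 2069/33, M_1 = -1366/33, M_2 = 76/3, M_3 = -592/33, M_4 = 395/33.
On [4, 5], S(t) = 7 + 197/66·(t - 4) - 296/33·(t - 4)² + 329/66·(t - 4)³.
With (t - 4) = 2/3: S(14/3) = 5774/891.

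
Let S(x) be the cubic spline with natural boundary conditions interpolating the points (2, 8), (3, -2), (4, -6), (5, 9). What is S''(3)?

With M_i denoting the second derivative at x_i, h_i = 1, 1, 1, and Δ_i = (y_(i+1) − y_i)/h_i = -10, -4, 15:
  1·M_0 + 4·M_1 + 1·M_2 = 6(Δ_1 - Δ_0) = 36
  1·M_1 + 4·M_2 + 1·M_3 = 6(Δ_2 - Δ_1) = 114
Natural end conditions: M_0 = M_3 = 0.
Solving the tridiagonal system: M_0 = 0, M_1 = 2, M_2 = 28, M_3 = 0.

2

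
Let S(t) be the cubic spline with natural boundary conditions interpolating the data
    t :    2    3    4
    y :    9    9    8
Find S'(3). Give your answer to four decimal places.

Write M_i for S''(x_i). With h_i = 1, 1 and divided differences Δ_i = 0, -1, the continuity of S' gives the tridiagonal system
  1·M_0 + 4·M_1 + 1·M_2 = 6(Δ_1 - Δ_0) = -6
Natural end conditions: M_0 = M_2 = 0.
Solving the tridiagonal system: M_0 = 0, M_1 = -3/2, M_2 = 0.
On [3, 4], S'(t) = b_1 + 2c_1·(t - 3) + 3d_1·(t - 3)² with b_1 = Δ_1 - h_1(2M_1 + M_2)/6 = -1/2, c_1 = M_1/2 = -3/4, d_1 = (M_2 - M_1)/(6h_1) = 1/4. So S'(3) = -1/2.

-0.5000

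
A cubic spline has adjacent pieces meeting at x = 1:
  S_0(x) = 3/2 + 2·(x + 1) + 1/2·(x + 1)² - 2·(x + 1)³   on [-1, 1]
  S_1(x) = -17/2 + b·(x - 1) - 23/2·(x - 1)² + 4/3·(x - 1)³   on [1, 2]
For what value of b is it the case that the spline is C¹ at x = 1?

S_0'(x) = 2 + 1·(x + 1) - 6·(x + 1)², so S_0'(1) = -20. On the right, S_1'(1) = b, so b = -20.

-20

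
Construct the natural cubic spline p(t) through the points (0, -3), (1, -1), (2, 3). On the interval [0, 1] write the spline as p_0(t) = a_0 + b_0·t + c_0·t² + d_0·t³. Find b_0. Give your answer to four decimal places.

Put M_i = p'' at the i-th knot. Here h = (1, 1) and Δ = (2, 4), so the interior equations h_(i-1)·M_(i-1) + 2(h_(i-1)+h_i)·M_i + h_i·M_(i+1) = 6(Δ_i − Δ_(i-1)) read
  1·M_0 + 4·M_1 + 1·M_2 = 6(Δ_1 - Δ_0) = 12
Natural end conditions: M_0 = M_2 = 0.
Solving: M_0 = 0, M_1 = 3, M_2 = 0.
On [0, 1], with p_0(t) = a_0 + b_0·t + c_0·t² + d_0·t³: c_0 = M_0/2 = 0, d_0 = (M_1 - M_0)/(6h_0) = 1/2, b_0 = Δ_0 - h_0(2M_0 + M_1)/6 = 3/2.

1.5000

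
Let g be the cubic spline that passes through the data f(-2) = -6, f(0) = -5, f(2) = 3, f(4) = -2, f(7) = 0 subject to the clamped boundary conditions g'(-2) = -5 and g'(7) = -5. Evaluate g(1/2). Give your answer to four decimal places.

With M_i denoting the second derivative at x_i, h_i = 2, 2, 2, 3, and Δ_i = (y_(i+1) − y_i)/h_i = 1/2, 4, -5/2, 2/3:
  2·M_0 + 8·M_1 + 2·M_2 = 6(Δ_1 - Δ_0) = 21
  2·M_1 + 8·M_2 + 2·M_3 = 6(Δ_2 - Δ_1) = -39
  2·M_2 + 10·M_3 + 3·M_4 = 6(Δ_3 - Δ_2) = 19
Clamped end conditions give two more equations: 2h_0·M_0 + h_0·M_1 = 6(Δ_0 - g'(-2)) = 33 and h_3·M_3 + 2h_3·M_4 = 6(g'(7) - Δ_3) = -34.
Solving: M_0 = 478/69, M_1 = 365/138, M_2 = -967/138, M_3 = 406/69, M_4 = -198/23.
On [0, 2], g(x) = -5 + 631/138·x + 365/276·x² - 37/46·x³.
With x = 1/2: g(1/2) = -457/184.

-2.4837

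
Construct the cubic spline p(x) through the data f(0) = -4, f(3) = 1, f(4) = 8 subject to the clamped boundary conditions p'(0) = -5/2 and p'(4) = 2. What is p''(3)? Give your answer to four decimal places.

5.7500

Write M_i for p''(x_i). With h_i = 3, 1 and divided differences Δ_i = 5/3, 7, the continuity of p' gives the tridiagonal system
  3·M_0 + 8·M_1 + 1·M_2 = 6(Δ_1 - Δ_0) = 32
Clamped end conditions give two more equations: 2h_0·M_0 + h_0·M_1 = 6(Δ_0 - p'(0)) = 25 and h_1·M_1 + 2h_1·M_2 = 6(p'(4) - Δ_1) = -30.
Solving the tridiagonal system: M_0 = 31/24, M_1 = 23/4, M_2 = -143/8.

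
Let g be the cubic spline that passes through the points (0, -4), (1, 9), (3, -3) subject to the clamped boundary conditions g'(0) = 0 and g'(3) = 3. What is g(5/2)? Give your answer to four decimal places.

-1.0781

With M_i denoting the second derivative at x_i, h_i = 1, 2, and Δ_i = (y_(i+1) − y_i)/h_i = 13, -6:
  1·M_0 + 6·M_1 + 2·M_2 = 6(Δ_1 - Δ_0) = -114
Clamped end conditions give two more equations: 2h_0·M_0 + h_0·M_1 = 6(Δ_0 - g'(0)) = 78 and h_1·M_1 + 2h_1·M_2 = 6(g'(3) - Δ_1) = 54.
Solving the tridiagonal system: M_0 = 59, M_1 = -40, M_2 = 67/2.
On [1, 3], g(x) = 9 + 19/2·(x - 1) - 20·(x - 1)² + 49/8·(x - 1)³.
With (x - 1) = 3/2: g(5/2) = -69/64.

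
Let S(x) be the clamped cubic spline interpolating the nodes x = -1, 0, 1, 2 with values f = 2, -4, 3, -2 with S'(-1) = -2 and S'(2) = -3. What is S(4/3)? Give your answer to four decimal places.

Put σ_i = S'' at the i-th knot. Here h = (1, 1, 1) and Δ = (-6, 7, -5), so the interior equations h_(i-1)·σ_(i-1) + 2(h_(i-1)+h_i)·σ_i + h_i·σ_(i+1) = 6(Δ_i − Δ_(i-1)) read
  1·σ_0 + 4·σ_1 + 1·σ_2 = 6(Δ_1 - Δ_0) = 78
  1·σ_1 + 4·σ_2 + 1·σ_3 = 6(Δ_2 - Δ_1) = -72
Clamped end conditions give two more equations: 2h_0·σ_0 + h_0·σ_1 = 6(Δ_0 - S'(-1)) = -24 and h_2·σ_2 + 2h_2·σ_3 = 6(S'(2) - Δ_2) = 12.
Solving the tridiagonal system: σ_0 = -442/15, σ_1 = 524/15, σ_2 = -484/15, σ_3 = 332/15.
On [1, 2], S(x) = 3 + 31/15·(x - 1) - 242/15·(x - 1)² + 136/15·(x - 1)³.
With (x - 1) = 1/3: S(4/3) = 904/405.

2.2321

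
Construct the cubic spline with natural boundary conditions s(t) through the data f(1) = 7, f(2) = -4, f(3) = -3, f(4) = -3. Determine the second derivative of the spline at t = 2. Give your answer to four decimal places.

Write m_i for s''(x_i). With h_i = 1, 1, 1 and divided differences Δ_i = -11, 1, 0, the continuity of s' gives the tridiagonal system
  1·m_0 + 4·m_1 + 1·m_2 = 6(Δ_1 - Δ_0) = 72
  1·m_1 + 4·m_2 + 1·m_3 = 6(Δ_2 - Δ_1) = -6
Natural end conditions: m_0 = m_3 = 0.
Solving: m_0 = 0, m_1 = 98/5, m_2 = -32/5, m_3 = 0.

19.6000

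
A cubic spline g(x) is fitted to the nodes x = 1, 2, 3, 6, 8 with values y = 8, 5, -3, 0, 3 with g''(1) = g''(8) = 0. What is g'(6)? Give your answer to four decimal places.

Let M_i = g''(x_i). Step sizes h_i = 1, 1, 3, 2; slopes of the chords Δ_i = (y_(i+1) - y_i)/h_i = -3, -8, 1, 3/2.
  1·M_0 + 4·M_1 + 1·M_2 = 6(Δ_1 - Δ_0) = -30
  1·M_1 + 8·M_2 + 3·M_3 = 6(Δ_2 - Δ_1) = 54
  3·M_2 + 10·M_3 + 2·M_4 = 6(Δ_3 - Δ_2) = 3
Natural end conditions: M_0 = M_4 = 0.
Forward elimination and back-substitution give M_0 = 0, M_1 = -2661/274, M_2 = 1212/137, M_3 = -645/274, M_4 = 0.
On [6, 8], g'(x) = b_3 + 2c_3·(x - 6) + 3d_3·(x - 6)² with b_3 = Δ_3 - h_3(2M_3 + M_4)/6 = 841/274, c_3 = M_3/2 = -645/548, d_3 = (M_4 - M_3)/(6h_3) = 215/1096. So g'(6) = 841/274.

3.0693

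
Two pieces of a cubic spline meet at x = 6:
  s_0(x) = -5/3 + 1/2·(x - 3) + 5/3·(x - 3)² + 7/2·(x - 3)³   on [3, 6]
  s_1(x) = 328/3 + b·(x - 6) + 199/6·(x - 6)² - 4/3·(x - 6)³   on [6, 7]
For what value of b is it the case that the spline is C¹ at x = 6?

105

s_0'(x) = 1/2 + 10/3·(x - 3) + 21/2·(x - 3)², so s_0'(6) = 105. On the right, s_1'(6) = b, so b = 105.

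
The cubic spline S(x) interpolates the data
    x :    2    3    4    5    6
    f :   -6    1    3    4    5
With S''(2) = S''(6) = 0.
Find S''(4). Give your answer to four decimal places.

0.4286

Let M_i = S''(x_i). Step sizes h_i = 1, 1, 1, 1; slopes of the chords Δ_i = (y_(i+1) - y_i)/h_i = 7, 2, 1, 1.
  1·M_0 + 4·M_1 + 1·M_2 = 6(Δ_1 - Δ_0) = -30
  1·M_1 + 4·M_2 + 1·M_3 = 6(Δ_2 - Δ_1) = -6
  1·M_2 + 4·M_3 + 1·M_4 = 6(Δ_3 - Δ_2) = 0
Natural end conditions: M_0 = M_4 = 0.
Solving: M_0 = 0, M_1 = -213/28, M_2 = 3/7, M_3 = -3/28, M_4 = 0.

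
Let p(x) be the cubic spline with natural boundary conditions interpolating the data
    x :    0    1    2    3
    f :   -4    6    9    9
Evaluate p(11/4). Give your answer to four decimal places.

9.0781

Write m_i for p''(x_i). With h_i = 1, 1, 1 and divided differences Δ_i = 10, 3, 0, the continuity of p' gives the tridiagonal system
  1·m_0 + 4·m_1 + 1·m_2 = 6(Δ_1 - Δ_0) = -42
  1·m_1 + 4·m_2 + 1·m_3 = 6(Δ_2 - Δ_1) = -18
Natural end conditions: m_0 = m_3 = 0.
Hence m_0 = 0, m_1 = -10, m_2 = -2, m_3 = 0.
On [2, 3], p(x) = 9 + 2/3·(x - 2) - 1·(x - 2)² + 1/3·(x - 2)³.
With (x - 2) = 3/4: p(11/4) = 581/64.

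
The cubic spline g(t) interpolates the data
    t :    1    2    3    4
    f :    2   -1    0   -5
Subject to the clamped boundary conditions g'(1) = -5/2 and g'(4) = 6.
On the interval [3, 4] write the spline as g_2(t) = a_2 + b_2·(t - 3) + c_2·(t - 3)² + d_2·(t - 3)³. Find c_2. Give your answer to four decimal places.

Put M_i = g'' at the i-th knot. Here h = (1, 1, 1) and Δ = (-3, 1, -5), so the interior equations h_(i-1)·M_(i-1) + 2(h_(i-1)+h_i)·M_i + h_i·M_(i+1) = 6(Δ_i − Δ_(i-1)) read
  1·M_0 + 4·M_1 + 1·M_2 = 6(Δ_1 - Δ_0) = 24
  1·M_1 + 4·M_2 + 1·M_3 = 6(Δ_2 - Δ_1) = -36
Clamped end conditions give two more equations: 2h_0·M_0 + h_0·M_1 = 6(Δ_0 - g'(1)) = -3 and h_2·M_2 + 2h_2·M_3 = 6(g'(4) - Δ_2) = 66.
Solving: M_0 = -128/15, M_1 = 211/15, M_2 = -356/15, M_3 = 673/15.
On [3, 4], with g_2(t) = a_2 + b_2·(t - 3) + c_2·(t - 3)² + d_2·(t - 3)³: c_2 = M_2/2 = -178/15, d_2 = (M_3 - M_2)/(6h_2) = 343/30, b_2 = Δ_2 - h_2(2M_2 + M_3)/6 = -137/30.

-11.8667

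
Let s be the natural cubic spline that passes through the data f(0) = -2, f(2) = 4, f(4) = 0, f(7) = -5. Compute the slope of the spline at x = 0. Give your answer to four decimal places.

Let σ_i = s''(x_i). Step sizes h_i = 2, 2, 3; slopes of the chords Δ_i = (y_(i+1) - y_i)/h_i = 3, -2, -5/3.
  2·σ_0 + 8·σ_1 + 2·σ_2 = 6(Δ_1 - Δ_0) = -30
  2·σ_1 + 10·σ_2 + 3·σ_3 = 6(Δ_2 - Δ_1) = 2
Natural end conditions: σ_0 = σ_3 = 0.
Forward elimination and back-substitution give σ_0 = 0, σ_1 = -4, σ_2 = 1, σ_3 = 0.
On [0, 2], s'(x) = b_0 + 2c_0·x + 3d_0·x² with b_0 = Δ_0 - h_0(2σ_0 + σ_1)/6 = 13/3, c_0 = σ_0/2 = 0, d_0 = (σ_1 - σ_0)/(6h_0) = -1/3. So s'(0) = 13/3.

4.3333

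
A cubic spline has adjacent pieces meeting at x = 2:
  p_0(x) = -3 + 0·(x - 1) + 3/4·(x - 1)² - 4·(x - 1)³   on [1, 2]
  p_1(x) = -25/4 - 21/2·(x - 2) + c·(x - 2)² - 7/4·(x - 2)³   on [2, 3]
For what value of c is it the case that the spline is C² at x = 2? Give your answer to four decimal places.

p_0''(x) = 3/2 - 24·(x - 1), so p_0''(2) = -45/2. On the right, p_1''(2) = 2c, so c = -45/4.

-11.2500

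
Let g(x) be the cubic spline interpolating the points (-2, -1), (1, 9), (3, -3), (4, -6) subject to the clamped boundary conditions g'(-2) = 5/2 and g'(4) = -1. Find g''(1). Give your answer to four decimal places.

With M_i denoting the second derivative at x_i, h_i = 3, 2, 1, and Δ_i = (y_(i+1) − y_i)/h_i = 10/3, -6, -3:
  3·M_0 + 10·M_1 + 2·M_2 = 6(Δ_1 - Δ_0) = -56
  2·M_1 + 6·M_2 + 1·M_3 = 6(Δ_2 - Δ_1) = 18
Clamped end conditions give two more equations: 2h_0·M_0 + h_0·M_1 = 6(Δ_0 - g'(-2)) = 5 and h_2·M_2 + 2h_2·M_3 = 6(g'(4) - Δ_2) = 12.
Solving: M_0 = 278/57, M_1 = -461/57, M_2 = 292/57, M_3 = 196/57.

-8.0877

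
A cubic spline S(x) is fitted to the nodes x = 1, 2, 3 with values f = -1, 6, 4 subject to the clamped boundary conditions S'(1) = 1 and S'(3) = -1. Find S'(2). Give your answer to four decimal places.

3.7500

Put σ_i = S'' at the i-th knot. Here h = (1, 1) and Δ = (7, -2), so the interior equations h_(i-1)·σ_(i-1) + 2(h_(i-1)+h_i)·σ_i + h_i·σ_(i+1) = 6(Δ_i − Δ_(i-1)) read
  1·σ_0 + 4·σ_1 + 1·σ_2 = 6(Δ_1 - Δ_0) = -54
Clamped end conditions give two more equations: 2h_0·σ_0 + h_0·σ_1 = 6(Δ_0 - S'(1)) = 36 and h_1·σ_1 + 2h_1·σ_2 = 6(S'(3) - Δ_1) = 6.
Solving: σ_0 = 61/2, σ_1 = -25, σ_2 = 31/2.
On [2, 3], S'(x) = b_1 + 2c_1·(x - 2) + 3d_1·(x - 2)² with b_1 = Δ_1 - h_1(2σ_1 + σ_2)/6 = 15/4, c_1 = σ_1/2 = -25/2, d_1 = (σ_2 - σ_1)/(6h_1) = 27/4. So S'(2) = 15/4.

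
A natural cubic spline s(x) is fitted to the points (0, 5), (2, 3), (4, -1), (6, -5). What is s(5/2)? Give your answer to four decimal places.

2.1438

Put M_i = s'' at the i-th knot. Here h = (2, 2, 2) and Δ = (-1, -2, -2), so the interior equations h_(i-1)·M_(i-1) + 2(h_(i-1)+h_i)·M_i + h_i·M_(i+1) = 6(Δ_i − Δ_(i-1)) read
  2·M_0 + 8·M_1 + 2·M_2 = 6(Δ_1 - Δ_0) = -6
  2·M_1 + 8·M_2 + 2·M_3 = 6(Δ_2 - Δ_1) = 0
Natural end conditions: M_0 = M_3 = 0.
Hence M_0 = 0, M_1 = -4/5, M_2 = 1/5, M_3 = 0.
On [2, 4], s(x) = 3 - 23/15·(x - 2) - 2/5·(x - 2)² + 1/12·(x - 2)³.
With (x - 2) = 1/2: s(5/2) = 343/160.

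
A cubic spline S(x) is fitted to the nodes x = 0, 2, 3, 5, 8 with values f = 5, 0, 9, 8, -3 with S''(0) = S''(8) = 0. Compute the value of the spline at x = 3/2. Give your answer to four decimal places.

-1.6998

Let m_i = S''(x_i). Step sizes h_i = 2, 1, 2, 3; slopes of the chords Δ_i = (y_(i+1) - y_i)/h_i = -5/2, 9, -1/2, -11/3.
  2·m_0 + 6·m_1 + 1·m_2 = 6(Δ_1 - Δ_0) = 69
  1·m_1 + 6·m_2 + 2·m_3 = 6(Δ_2 - Δ_1) = -57
  2·m_2 + 10·m_3 + 3·m_4 = 6(Δ_3 - Δ_2) = -19
Natural end conditions: m_0 = m_4 = 0.
Hence m_0 = 0, m_1 = 2198/163, m_2 = -1941/163, m_3 = 157/326, m_4 = 0.
On [0, 2], S(x) = 5 - 6841/978·x + 0·x² + 1099/978·x³.
With x = 3/2: S(3/2) = -4433/2608.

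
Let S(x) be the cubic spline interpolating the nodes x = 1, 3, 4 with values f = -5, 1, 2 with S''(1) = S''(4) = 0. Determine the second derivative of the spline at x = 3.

Let M_i = S''(x_i). Step sizes h_i = 2, 1; slopes of the chords Δ_i = (y_(i+1) - y_i)/h_i = 3, 1.
  2·M_0 + 6·M_1 + 1·M_2 = 6(Δ_1 - Δ_0) = -12
Natural end conditions: M_0 = M_2 = 0.
Solving the tridiagonal system: M_0 = 0, M_1 = -2, M_2 = 0.

-2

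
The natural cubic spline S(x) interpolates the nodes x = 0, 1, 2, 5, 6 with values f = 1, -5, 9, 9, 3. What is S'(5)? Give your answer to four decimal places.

Put σ_i = S'' at the i-th knot. Here h = (1, 1, 3, 1) and Δ = (-6, 14, 0, -6), so the interior equations h_(i-1)·σ_(i-1) + 2(h_(i-1)+h_i)·σ_i + h_i·σ_(i+1) = 6(Δ_i − Δ_(i-1)) read
  1·σ_0 + 4·σ_1 + 1·σ_2 = 6(Δ_1 - Δ_0) = 120
  1·σ_1 + 8·σ_2 + 3·σ_3 = 6(Δ_2 - Δ_1) = -84
  3·σ_2 + 8·σ_3 + 1·σ_4 = 6(Δ_3 - Δ_2) = -36
Natural end conditions: σ_0 = σ_4 = 0.
Solving the tridiagonal system: σ_0 = 0, σ_1 = 1791/53, σ_2 = -804/53, σ_3 = 63/53, σ_4 = 0.
On [5, 6], S'(x) = b_3 + 2c_3·(x - 5) + 3d_3·(x - 5)² with b_3 = Δ_3 - h_3(2σ_3 + σ_4)/6 = -339/53, c_3 = σ_3/2 = 63/106, d_3 = (σ_4 - σ_3)/(6h_3) = -21/106. So S'(5) = -339/53.

-6.3962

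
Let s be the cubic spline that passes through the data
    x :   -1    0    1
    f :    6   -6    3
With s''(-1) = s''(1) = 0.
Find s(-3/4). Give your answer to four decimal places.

With M_i denoting the second derivative at x_i, h_i = 1, 1, and Δ_i = (y_(i+1) − y_i)/h_i = -12, 9:
  1·M_0 + 4·M_1 + 1·M_2 = 6(Δ_1 - Δ_0) = 126
Natural end conditions: M_0 = M_2 = 0.
Hence M_0 = 0, M_1 = 63/2, M_2 = 0.
On [-1, 0], s(x) = 6 - 69/4·(x + 1) + 0·(x + 1)² + 21/4·(x + 1)³.
With (x + 1) = 1/4: s(-3/4) = 453/256.

1.7695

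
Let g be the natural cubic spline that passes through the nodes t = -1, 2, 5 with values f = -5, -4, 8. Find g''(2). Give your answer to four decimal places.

With m_i denoting the second derivative at x_i, h_i = 3, 3, and Δ_i = (y_(i+1) − y_i)/h_i = 1/3, 4:
  3·m_0 + 12·m_1 + 3·m_2 = 6(Δ_1 - Δ_0) = 22
Natural end conditions: m_0 = m_2 = 0.
Solving the tridiagonal system: m_0 = 0, m_1 = 11/6, m_2 = 0.

1.8333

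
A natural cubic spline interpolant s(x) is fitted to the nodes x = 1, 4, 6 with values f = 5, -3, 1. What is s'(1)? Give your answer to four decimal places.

-4.0667

With M_i denoting the second derivative at x_i, h_i = 3, 2, and Δ_i = (y_(i+1) − y_i)/h_i = -8/3, 2:
  3·M_0 + 10·M_1 + 2·M_2 = 6(Δ_1 - Δ_0) = 28
Natural end conditions: M_0 = M_2 = 0.
Hence M_0 = 0, M_1 = 14/5, M_2 = 0.
On [1, 4], s'(x) = b_0 + 2c_0·(x - 1) + 3d_0·(x - 1)² with b_0 = Δ_0 - h_0(2M_0 + M_1)/6 = -61/15, c_0 = M_0/2 = 0, d_0 = (M_1 - M_0)/(6h_0) = 7/45. So s'(1) = -61/15.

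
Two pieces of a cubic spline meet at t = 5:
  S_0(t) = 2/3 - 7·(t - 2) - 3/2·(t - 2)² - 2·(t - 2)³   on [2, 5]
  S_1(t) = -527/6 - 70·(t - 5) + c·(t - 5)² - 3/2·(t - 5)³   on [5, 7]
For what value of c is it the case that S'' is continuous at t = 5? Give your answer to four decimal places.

S_0''(t) = -3 - 12·(t - 2), so S_0''(5) = -39. On the right, S_1''(5) = 2c, so c = -39/2.

-19.5000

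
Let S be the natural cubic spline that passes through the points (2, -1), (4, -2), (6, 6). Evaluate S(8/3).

-2

Put m_i = S'' at the i-th knot. Here h = (2, 2) and Δ = (-1/2, 4), so the interior equations h_(i-1)·m_(i-1) + 2(h_(i-1)+h_i)·m_i + h_i·m_(i+1) = 6(Δ_i − Δ_(i-1)) read
  2·m_0 + 8·m_1 + 2·m_2 = 6(Δ_1 - Δ_0) = 27
Natural end conditions: m_0 = m_2 = 0.
Solving the tridiagonal system: m_0 = 0, m_1 = 27/8, m_2 = 0.
On [2, 4], S(x) = -1 - 13/8·(x - 2) + 0·(x - 2)² + 9/32·(x - 2)³.
With (x - 2) = 2/3: S(8/3) = -2.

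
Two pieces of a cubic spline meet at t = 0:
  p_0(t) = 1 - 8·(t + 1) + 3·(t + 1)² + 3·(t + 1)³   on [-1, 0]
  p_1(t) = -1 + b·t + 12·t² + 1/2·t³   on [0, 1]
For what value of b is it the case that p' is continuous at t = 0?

p_0'(t) = -8 + 6·(t + 1) + 9·(t + 1)², so p_0'(0) = 7. On the right, p_1'(0) = b, so b = 7.

7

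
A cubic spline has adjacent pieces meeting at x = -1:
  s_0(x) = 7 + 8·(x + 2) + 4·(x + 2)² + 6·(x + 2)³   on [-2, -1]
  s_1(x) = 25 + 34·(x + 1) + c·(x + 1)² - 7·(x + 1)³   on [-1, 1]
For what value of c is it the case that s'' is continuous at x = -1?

s_0''(x) = 8 + 36·(x + 2), so s_0''(-1) = 44. On the right, s_1''(-1) = 2c, so c = 22.

22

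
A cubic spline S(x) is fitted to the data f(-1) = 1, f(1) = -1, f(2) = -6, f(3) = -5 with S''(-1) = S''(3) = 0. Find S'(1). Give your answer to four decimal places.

-4.8261

Let m_i = S''(x_i). Step sizes h_i = 2, 1, 1; slopes of the chords Δ_i = (y_(i+1) - y_i)/h_i = -1, -5, 1.
  2·m_0 + 6·m_1 + 1·m_2 = 6(Δ_1 - Δ_0) = -24
  1·m_1 + 4·m_2 + 1·m_3 = 6(Δ_2 - Δ_1) = 36
Natural end conditions: m_0 = m_3 = 0.
Hence m_0 = 0, m_1 = -132/23, m_2 = 240/23, m_3 = 0.
On [1, 2], S'(x) = b_1 + 2c_1·(x - 1) + 3d_1·(x - 1)² with b_1 = Δ_1 - h_1(2m_1 + m_2)/6 = -111/23, c_1 = m_1/2 = -66/23, d_1 = (m_2 - m_1)/(6h_1) = 62/23. So S'(1) = -111/23.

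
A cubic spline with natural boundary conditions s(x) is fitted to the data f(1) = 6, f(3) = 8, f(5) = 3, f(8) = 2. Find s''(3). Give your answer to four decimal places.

-3.1053

With m_i denoting the second derivative at x_i, h_i = 2, 2, 3, and Δ_i = (y_(i+1) − y_i)/h_i = 1, -5/2, -1/3:
  2·m_0 + 8·m_1 + 2·m_2 = 6(Δ_1 - Δ_0) = -21
  2·m_1 + 10·m_2 + 3·m_3 = 6(Δ_2 - Δ_1) = 13
Natural end conditions: m_0 = m_3 = 0.
Solving: m_0 = 0, m_1 = -59/19, m_2 = 73/38, m_3 = 0.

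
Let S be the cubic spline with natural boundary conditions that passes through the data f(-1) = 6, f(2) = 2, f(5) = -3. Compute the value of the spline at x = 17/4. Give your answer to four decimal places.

Put M_i = S'' at the i-th knot. Here h = (3, 3) and Δ = (-4/3, -5/3), so the interior equations h_(i-1)·M_(i-1) + 2(h_(i-1)+h_i)·M_i + h_i·M_(i+1) = 6(Δ_i − Δ_(i-1)) read
  3·M_0 + 12·M_1 + 3·M_2 = 6(Δ_1 - Δ_0) = -2
Natural end conditions: M_0 = M_2 = 0.
Forward elimination and back-substitution give M_0 = 0, M_1 = -1/6, M_2 = 0.
On [2, 5], S(x) = 2 - 3/2·(x - 2) - 1/12·(x - 2)² + 1/108·(x - 2)³.
With (x - 2) = 9/4: S(17/4) = -433/256.

-1.6914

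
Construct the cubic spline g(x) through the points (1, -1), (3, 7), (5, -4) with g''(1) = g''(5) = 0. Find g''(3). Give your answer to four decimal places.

Put M_i = g'' at the i-th knot. Here h = (2, 2) and Δ = (4, -11/2), so the interior equations h_(i-1)·M_(i-1) + 2(h_(i-1)+h_i)·M_i + h_i·M_(i+1) = 6(Δ_i − Δ_(i-1)) read
  2·M_0 + 8·M_1 + 2·M_2 = 6(Δ_1 - Δ_0) = -57
Natural end conditions: M_0 = M_2 = 0.
Hence M_0 = 0, M_1 = -57/8, M_2 = 0.

-7.1250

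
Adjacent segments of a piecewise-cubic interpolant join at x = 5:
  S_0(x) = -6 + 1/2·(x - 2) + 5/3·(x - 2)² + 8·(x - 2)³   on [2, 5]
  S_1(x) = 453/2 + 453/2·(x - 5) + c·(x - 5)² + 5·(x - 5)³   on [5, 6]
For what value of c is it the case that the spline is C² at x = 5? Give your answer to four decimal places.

S_0''(x) = 10/3 + 48·(x - 2), so S_0''(5) = 442/3. On the right, S_1''(5) = 2c, so c = 221/3.

73.6667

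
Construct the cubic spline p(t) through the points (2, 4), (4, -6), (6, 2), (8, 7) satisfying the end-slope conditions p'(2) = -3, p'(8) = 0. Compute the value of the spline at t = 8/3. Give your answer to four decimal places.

Let m_i = p''(x_i). Step sizes h_i = 2, 2, 2; slopes of the chords Δ_i = (y_(i+1) - y_i)/h_i = -5, 4, 5/2.
  2·m_0 + 8·m_1 + 2·m_2 = 6(Δ_1 - Δ_0) = 54
  2·m_1 + 8·m_2 + 2·m_3 = 6(Δ_2 - Δ_1) = -9
Clamped end conditions give two more equations: 2h_0·m_0 + h_0·m_1 = 6(Δ_0 - p'(2)) = -12 and h_2·m_2 + 2h_2·m_3 = 6(p'(8) - Δ_2) = -15.
Solving: m_0 = -77/10, m_1 = 47/5, m_2 = -29/10, m_3 = -23/10.
On [2, 4], p(t) = 4 - 3·(t - 2) - 77/20·(t - 2)² + 57/40·(t - 2)³.
With (t - 2) = 2/3: p(8/3) = 32/45.

0.7111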